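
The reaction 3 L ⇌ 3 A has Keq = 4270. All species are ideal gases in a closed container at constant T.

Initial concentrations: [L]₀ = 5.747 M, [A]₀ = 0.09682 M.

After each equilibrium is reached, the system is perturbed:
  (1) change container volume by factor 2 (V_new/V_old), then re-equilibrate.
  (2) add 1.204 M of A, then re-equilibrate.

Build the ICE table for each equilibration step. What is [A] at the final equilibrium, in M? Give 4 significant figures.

Q₀ = 4.7816e-06 vs Keq = 4270 ⇒ Q<K, forward
Step 1:
                  L         A
  init        5.747   0.09682
  Δ          -5.408     5.408
  eq         0.3393     5.505
  solve Keq expr → x = 1.803; check Q = 4270
Then change container volume by factor 2 (V_new/V_old).
Step 2:
                  L         A
  init       0.1696     2.752
  Δ               0         0
  eq         0.1696     2.752
  solve Keq expr → x = 0; check Q = 4270
Then add 1.204 M of A.
Step 3:
                  L         A
  init       0.1696     3.956
  Δ          0.0699   -0.0699
  eq         0.2396     3.886
  solve Keq expr → x = -0.0233; check Q = 4270

[A]_eq = 3.886 M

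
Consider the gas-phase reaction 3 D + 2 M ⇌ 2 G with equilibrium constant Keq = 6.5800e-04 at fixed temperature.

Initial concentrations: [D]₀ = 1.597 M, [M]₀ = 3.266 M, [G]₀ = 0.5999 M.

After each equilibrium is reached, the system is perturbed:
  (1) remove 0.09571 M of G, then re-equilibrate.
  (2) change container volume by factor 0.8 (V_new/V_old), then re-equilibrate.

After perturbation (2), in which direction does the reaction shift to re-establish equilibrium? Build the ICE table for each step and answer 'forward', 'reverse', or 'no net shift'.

Q₀ = 0.008283 vs Keq = 6.5800e-04 ⇒ Q>K, reverse
Step 1:
                    D           M           G
  I             1.597       3.266      0.5999
  C             0.485      0.3233     -0.3233
  E             2.082       3.589      0.2766
  solve Keq expr → x = -0.1617; check Q = 6.5800e-04
Then remove 0.09571 M of G.
Step 2:
                    D           M           G
  I             2.082       3.589      0.1809
  C           -0.1051    -0.07004     0.07004
  E             1.977       3.519      0.2509
  solve Keq expr → x = 0.03502; check Q = 6.5800e-04
Then change container volume by factor 0.8 (V_new/V_old).
Step 3:
                    D           M           G
  I             2.471       4.399      0.3137
  C           -0.1259     -0.0839      0.0839
  E             2.345       4.315      0.3976
  solve Keq expr → x = 0.04195; check Q = 6.5800e-04

Direction: forward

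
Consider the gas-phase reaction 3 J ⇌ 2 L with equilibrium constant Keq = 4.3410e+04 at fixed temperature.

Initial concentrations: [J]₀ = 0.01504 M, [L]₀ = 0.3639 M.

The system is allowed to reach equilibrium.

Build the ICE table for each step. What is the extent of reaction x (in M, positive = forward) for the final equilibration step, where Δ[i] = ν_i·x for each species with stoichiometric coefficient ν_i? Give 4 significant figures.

Q₀ = 3.8924e+04 vs Keq = 4.3410e+04 ⇒ Q<K, forward
Step 1:
                   J          L
  I          0.01504     0.3639
  C       -5.2765e-04 3.5176e-04
  E          0.01451     0.3643
  solve Keq expr → x = 1.7588e-04; check Q = 4.3410e+04

x = 1.7588e-04 M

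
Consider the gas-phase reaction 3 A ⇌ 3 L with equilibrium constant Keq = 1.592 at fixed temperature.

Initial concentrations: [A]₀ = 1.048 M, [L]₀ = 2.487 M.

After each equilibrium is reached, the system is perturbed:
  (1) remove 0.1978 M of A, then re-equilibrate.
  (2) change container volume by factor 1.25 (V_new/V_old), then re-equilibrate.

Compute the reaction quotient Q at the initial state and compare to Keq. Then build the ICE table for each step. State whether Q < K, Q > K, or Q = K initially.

Q₀ = 13.36; Q > K (proceeds reverse)

Q₀ = 13.36 vs Keq = 1.592 ⇒ Q>K, reverse
Step 1:
                   A          L
  Initial      1.048      2.487
  Change      0.5828    -0.5828
  Equil        1.631      1.904
  solve Keq expr → x = -0.1943; check Q = 1.592
Then remove 0.1978 M of A.
Step 2:
                   A          L
  Initial      1.433      1.904
  Change      0.1065    -0.1065
  Equil         1.54      1.798
  solve Keq expr → x = -0.03552; check Q = 1.592
Then change container volume by factor 1.25 (V_new/V_old).
Step 3:
                   A          L
  Initial      1.232      1.438
  Change           0          0
  Equil        1.232      1.438
  solve Keq expr → x = 0; check Q = 1.592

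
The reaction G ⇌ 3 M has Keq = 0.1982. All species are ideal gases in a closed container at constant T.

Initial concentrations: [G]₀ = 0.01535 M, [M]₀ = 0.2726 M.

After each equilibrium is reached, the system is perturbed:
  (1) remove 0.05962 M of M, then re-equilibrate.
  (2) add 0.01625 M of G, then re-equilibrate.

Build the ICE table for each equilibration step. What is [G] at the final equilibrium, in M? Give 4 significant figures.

Q₀ = 1.32 vs Keq = 0.1982 ⇒ Q>K, reverse
Step 1:
                  G         M
  Initial   0.01535    0.2726
  Change    0.02449  -0.07347
  Equil     0.03984    0.1991
  solve Keq expr → x = -0.02449; check Q = 0.1982
Then remove 0.05962 M of M.
Step 2:
                  G         M
  Initial   0.03984    0.1395
  Change   -0.01223    0.0367
  Equil     0.02761    0.1762
  solve Keq expr → x = 0.01223; check Q = 0.1982
Then add 0.01625 M of G.
Step 3:
                  G         M
  Initial   0.04386    0.1762
  Change  -0.006329   0.01899
  Equil     0.03753    0.1952
  solve Keq expr → x = 0.006329; check Q = 0.1982

[G]_eq = 0.03753 M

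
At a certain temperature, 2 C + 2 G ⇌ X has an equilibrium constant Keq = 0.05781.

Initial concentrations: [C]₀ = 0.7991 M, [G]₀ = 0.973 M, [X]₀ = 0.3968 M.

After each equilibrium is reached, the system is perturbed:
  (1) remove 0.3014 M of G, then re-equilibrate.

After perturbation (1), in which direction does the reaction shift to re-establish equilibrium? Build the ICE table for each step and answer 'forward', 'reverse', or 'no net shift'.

Direction: reverse

Q₀ = 0.6564 vs Keq = 0.05781 ⇒ Q>K, reverse
Step 1:
                  C         G         X
  Initial    0.7991     0.973    0.3968
  Change     0.4396    0.4396   -0.2198
  Equil       1.239     1.413     0.177
  solve Keq expr → x = -0.2198; check Q = 0.05781
Then remove 0.3014 M of G.
Step 2:
                  C         G         X
  Initial     1.239     1.111     0.177
  Change    0.07407   0.07407  -0.03704
  Equil       1.313     1.185      0.14
  solve Keq expr → x = -0.03704; check Q = 0.05781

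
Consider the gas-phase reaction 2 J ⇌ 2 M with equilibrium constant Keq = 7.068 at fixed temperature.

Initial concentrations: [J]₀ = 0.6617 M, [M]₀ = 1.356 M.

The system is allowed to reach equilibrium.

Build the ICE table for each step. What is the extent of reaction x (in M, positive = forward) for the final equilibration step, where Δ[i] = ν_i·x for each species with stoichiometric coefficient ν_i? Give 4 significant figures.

x = 0.0551 M

Q₀ = 4.199 vs Keq = 7.068 ⇒ Q<K, forward
Step 1:
                  J         M
  Initial    0.6617     1.356
  Change    -0.1102    0.1102
  Equil      0.5515     1.466
  solve Keq expr → x = 0.0551; check Q = 7.068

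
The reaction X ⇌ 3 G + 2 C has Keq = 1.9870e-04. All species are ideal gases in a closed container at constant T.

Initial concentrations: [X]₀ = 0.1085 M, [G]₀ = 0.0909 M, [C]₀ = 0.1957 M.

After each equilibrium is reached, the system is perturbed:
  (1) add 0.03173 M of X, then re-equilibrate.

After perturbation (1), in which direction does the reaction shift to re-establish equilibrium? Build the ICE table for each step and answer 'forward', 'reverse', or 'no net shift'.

Q₀ = 2.6512e-04 vs Keq = 1.9870e-04 ⇒ Q>K, reverse
Step 1:
                  X         G         C
  init       0.1085    0.0909    0.1957
  Δ        0.002176 -0.006528 -0.004352
  eq         0.1107   0.08437    0.1913
  solve Keq expr → x = -0.002176; check Q = 1.9870e-04
Then add 0.03173 M of X.
Step 2:
                  X         G         C
  init       0.1424   0.08437    0.1913
  Δ       -0.001925  0.005775   0.00385
  eq         0.1405   0.09015    0.1952
  solve Keq expr → x = 0.001925; check Q = 1.9870e-04

Direction: forward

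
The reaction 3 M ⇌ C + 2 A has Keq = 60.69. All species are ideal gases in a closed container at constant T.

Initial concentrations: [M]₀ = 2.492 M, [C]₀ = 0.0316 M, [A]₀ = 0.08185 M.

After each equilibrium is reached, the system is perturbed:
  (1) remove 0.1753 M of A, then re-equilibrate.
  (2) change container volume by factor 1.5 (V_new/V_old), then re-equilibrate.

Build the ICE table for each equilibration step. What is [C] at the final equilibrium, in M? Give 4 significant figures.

[C]_eq = 0.5108 M

Q₀ = 1.3680e-05 vs Keq = 60.69 ⇒ Q<K, forward
Step 1:
                    M           C           A
  init          2.492      0.0316     0.08185
  Δ            -2.183      0.7276       1.455
  eq           0.3092      0.7592       1.537
  solve Keq expr → x = 0.7276; check Q = 60.69
Then remove 0.1753 M of A.
Step 2:
                    M           C           A
  init         0.3092      0.7592       1.362
  Δ          -0.02113    0.007043     0.01409
  eq            0.288      0.7663       1.376
  solve Keq expr → x = 0.007043; check Q = 60.69
Then change container volume by factor 1.5 (V_new/V_old).
Step 3:
                    M           C           A
  init          0.192      0.5108      0.9172
  Δ                 0           0           0
  eq            0.192      0.5108      0.9172
  solve Keq expr → x = 0; check Q = 60.69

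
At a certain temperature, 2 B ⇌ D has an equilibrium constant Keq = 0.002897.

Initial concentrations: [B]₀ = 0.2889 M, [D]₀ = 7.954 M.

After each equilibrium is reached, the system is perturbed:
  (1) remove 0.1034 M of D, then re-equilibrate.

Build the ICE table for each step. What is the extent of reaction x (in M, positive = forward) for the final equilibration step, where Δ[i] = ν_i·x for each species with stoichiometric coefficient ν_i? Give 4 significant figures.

Q₀ = 95.3 vs Keq = 0.002897 ⇒ Q>K, reverse
Step 1:
                  B         D
  init       0.2889     7.954
  Δ           14.62     -7.31
  eq          14.91    0.6439
  solve Keq expr → x = -7.31; check Q = 0.002897
Then remove 0.1034 M of D.
Step 2:
                  B         D
  init        14.91    0.5405
  Δ         -0.1765   0.08824
  eq          14.73    0.6288
  solve Keq expr → x = 0.08824; check Q = 0.002897

x = 0.08824 M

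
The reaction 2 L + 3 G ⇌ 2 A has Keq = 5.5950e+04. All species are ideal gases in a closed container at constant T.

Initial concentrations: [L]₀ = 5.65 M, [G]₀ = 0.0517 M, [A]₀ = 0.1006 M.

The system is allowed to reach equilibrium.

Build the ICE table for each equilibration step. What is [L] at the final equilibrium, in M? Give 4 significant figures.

Q₀ = 2.294 vs Keq = 5.5950e+04 ⇒ Q<K, forward
Step 1:
                    L           G           A
  I              5.65      0.0517      0.1006
  C          -0.03302    -0.04954     0.03302
  E             5.617    0.002163      0.1336
  solve Keq expr → x = 0.01651; check Q = 5.5950e+04

[L]_eq = 5.617 M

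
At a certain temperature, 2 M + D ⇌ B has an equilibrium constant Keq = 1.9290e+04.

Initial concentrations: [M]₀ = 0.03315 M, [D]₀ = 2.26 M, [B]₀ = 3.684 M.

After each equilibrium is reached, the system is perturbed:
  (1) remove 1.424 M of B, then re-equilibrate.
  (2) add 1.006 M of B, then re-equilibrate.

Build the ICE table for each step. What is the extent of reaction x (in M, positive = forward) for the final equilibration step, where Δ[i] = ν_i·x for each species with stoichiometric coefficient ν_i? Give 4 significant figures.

x = -7.2687e-04 M

Q₀ = 1483 vs Keq = 1.9290e+04 ⇒ Q<K, forward
Step 1:
                    M           D           B
  I           0.03315        2.26       3.684
  C          -0.02392    -0.01196     0.01196
  E          0.009232       2.248       3.696
  solve Keq expr → x = 0.01196; check Q = 1.9290e+04
Then remove 1.424 M of B.
Step 2:
                    M           D           B
  I          0.009232       2.248       2.272
  C         -0.001991 -9.9529e-04  9.9529e-04
  E          0.007241       2.247       2.273
  solve Keq expr → x = 9.9529e-04; check Q = 1.9290e+04
Then add 1.006 M of B.
Step 3:
                    M           D           B
  I          0.007241       2.247       3.279
  C          0.001454  7.2687e-04 -7.2687e-04
  E          0.008695       2.248       3.278
  solve Keq expr → x = -7.2687e-04; check Q = 1.9290e+04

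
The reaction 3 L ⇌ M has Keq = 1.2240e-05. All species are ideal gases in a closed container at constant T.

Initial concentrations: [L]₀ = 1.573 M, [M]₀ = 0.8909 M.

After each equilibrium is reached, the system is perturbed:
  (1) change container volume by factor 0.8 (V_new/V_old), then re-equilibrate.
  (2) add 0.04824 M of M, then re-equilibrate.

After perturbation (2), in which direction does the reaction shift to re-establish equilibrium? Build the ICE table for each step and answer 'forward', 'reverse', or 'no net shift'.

Q₀ = 0.2289 vs Keq = 1.2240e-05 ⇒ Q>K, reverse
Step 1:
                  L         M
  I           1.573    0.8909
  C            2.67     -0.89
  E           4.243 9.3491e-04
  solve Keq expr → x = -0.89; check Q = 1.2240e-05
Then change container volume by factor 0.8 (V_new/V_old).
Step 2:
                  L         M
  I           5.304  0.001169
  C       -0.001966 6.5533e-04
  E           5.302  0.001824
  solve Keq expr → x = 6.5533e-04; check Q = 1.2240e-05
Then add 0.04824 M of M.
Step 3:
                  L         M
  I           5.302   0.05006
  C          0.1443  -0.04809
  E           5.446  0.001977
  solve Keq expr → x = -0.04809; check Q = 1.2240e-05

Direction: reverse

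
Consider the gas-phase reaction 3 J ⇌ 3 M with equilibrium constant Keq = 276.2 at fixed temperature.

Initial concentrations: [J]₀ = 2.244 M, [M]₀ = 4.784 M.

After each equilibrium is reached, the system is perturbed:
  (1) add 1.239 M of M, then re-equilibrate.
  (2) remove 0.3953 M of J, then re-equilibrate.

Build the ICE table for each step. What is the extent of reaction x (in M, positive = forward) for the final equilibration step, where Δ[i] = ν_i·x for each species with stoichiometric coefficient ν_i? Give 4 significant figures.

x = -0.1142 M

Q₀ = 9.69 vs Keq = 276.2 ⇒ Q<K, forward
Step 1:
                  J         M
  Initial     2.244     4.784
  Change     -1.308     1.308
  Equil      0.9355     6.092
  solve Keq expr → x = 0.4362; check Q = 276.2
Then add 1.239 M of M.
Step 2:
                  J         M
  Initial    0.9355     7.331
  Change     0.1649   -0.1649
  Equil         1.1     7.167
  solve Keq expr → x = -0.05498; check Q = 276.2
Then remove 0.3953 M of J.
Step 3:
                  J         M
  Initial    0.7051     7.167
  Change     0.3427   -0.3427
  Equil       1.048     6.824
  solve Keq expr → x = -0.1142; check Q = 276.2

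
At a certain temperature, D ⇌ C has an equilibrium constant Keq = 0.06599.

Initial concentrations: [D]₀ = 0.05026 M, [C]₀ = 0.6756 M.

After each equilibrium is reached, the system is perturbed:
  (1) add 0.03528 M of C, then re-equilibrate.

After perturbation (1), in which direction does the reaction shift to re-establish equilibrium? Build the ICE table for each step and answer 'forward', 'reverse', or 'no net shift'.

Q₀ = 13.44 vs Keq = 0.06599 ⇒ Q>K, reverse
Step 1:
                    D           C
  init        0.05026      0.6756
  Δ            0.6307     -0.6307
  eq           0.6809     0.04493
  solve Keq expr → x = -0.6307; check Q = 0.06599
Then add 0.03528 M of C.
Step 2:
                    D           C
  init         0.6809     0.08021
  Δ            0.0331     -0.0331
  eq            0.714     0.04712
  solve Keq expr → x = -0.0331; check Q = 0.06599

Direction: reverse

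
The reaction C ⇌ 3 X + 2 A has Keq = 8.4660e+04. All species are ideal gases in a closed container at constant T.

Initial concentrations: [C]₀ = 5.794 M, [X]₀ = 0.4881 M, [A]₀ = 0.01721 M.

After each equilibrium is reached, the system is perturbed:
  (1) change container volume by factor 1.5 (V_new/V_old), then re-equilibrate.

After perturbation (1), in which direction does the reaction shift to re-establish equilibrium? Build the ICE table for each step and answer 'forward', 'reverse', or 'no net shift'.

Direction: forward

Q₀ = 5.9444e-06 vs Keq = 8.4660e+04 ⇒ Q<K, forward
Step 1:
                    C           X           A
  init          5.794      0.4881     0.01721
  Δ            -4.109       12.33       8.217
  eq            1.685       12.81       8.235
  solve Keq expr → x = 4.109; check Q = 8.4660e+04
Then change container volume by factor 1.5 (V_new/V_old).
Step 2:
                    C           X           A
  init          1.124       8.543        5.49
  Δ           -0.5667         1.7       1.133
  eq           0.5568       10.24       6.623
  solve Keq expr → x = 0.5667; check Q = 8.4660e+04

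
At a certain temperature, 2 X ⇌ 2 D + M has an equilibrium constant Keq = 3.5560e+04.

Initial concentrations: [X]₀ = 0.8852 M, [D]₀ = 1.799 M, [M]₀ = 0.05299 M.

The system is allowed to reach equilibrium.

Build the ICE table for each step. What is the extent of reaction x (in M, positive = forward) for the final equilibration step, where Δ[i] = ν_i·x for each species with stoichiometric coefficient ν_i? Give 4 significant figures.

x = 0.4376 M

Q₀ = 0.2189 vs Keq = 3.5560e+04 ⇒ Q<K, forward
Step 1:
                   X          D          M
  init        0.8852      1.799    0.05299
  Δ          -0.8753     0.8753     0.4376
  eq        0.009933      2.674     0.4906
  solve Keq expr → x = 0.4376; check Q = 3.5560e+04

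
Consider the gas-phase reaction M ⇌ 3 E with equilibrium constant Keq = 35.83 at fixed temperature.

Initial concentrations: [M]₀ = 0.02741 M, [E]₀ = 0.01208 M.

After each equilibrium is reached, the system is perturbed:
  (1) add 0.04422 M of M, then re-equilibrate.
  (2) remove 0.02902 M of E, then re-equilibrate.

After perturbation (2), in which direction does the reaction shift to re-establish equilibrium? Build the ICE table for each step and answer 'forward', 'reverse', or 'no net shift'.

Q₀ = 6.4312e-05 vs Keq = 35.83 ⇒ Q<K, forward
Step 1:
                   M          E
  Initial    0.02741    0.01208
  Change    -0.02739    0.08216
  Equil   2.3359e-05    0.09424
  solve Keq expr → x = 0.02739; check Q = 35.83
Then add 0.04422 M of M.
Step 2:
                   M          E
  Initial    0.04424    0.09424
  Change    -0.04392     0.1318
  Equil   3.2218e-04      0.226
  solve Keq expr → x = 0.04392; check Q = 35.83
Then remove 0.02902 M of E.
Step 3:
                   M          E
  Initial 3.2218e-04      0.197
  Change  -1.0780e-04 3.2341e-04
  Equil   2.1438e-04     0.1973
  solve Keq expr → x = 1.0780e-04; check Q = 35.83

Direction: forward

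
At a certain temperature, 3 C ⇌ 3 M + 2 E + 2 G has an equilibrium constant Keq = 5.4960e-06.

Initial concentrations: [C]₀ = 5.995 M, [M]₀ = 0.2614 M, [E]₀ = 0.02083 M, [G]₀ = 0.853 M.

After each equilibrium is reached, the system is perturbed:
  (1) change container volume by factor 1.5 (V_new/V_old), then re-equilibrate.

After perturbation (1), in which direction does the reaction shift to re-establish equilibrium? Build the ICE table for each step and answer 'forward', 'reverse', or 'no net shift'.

Direction: forward

Q₀ = 2.6171e-08 vs Keq = 5.4960e-06 ⇒ Q<K, forward
Step 1:
                    C           M           E           G
  init          5.995      0.2614     0.02083       0.853
  Δ           -0.1587      0.1587      0.1058      0.1058
  eq            5.836      0.4201      0.1266      0.9588
  solve Keq expr → x = 0.05289; check Q = 5.4960e-06
Then change container volume by factor 1.5 (V_new/V_old).
Step 2:
                    C           M           E           G
  init          3.891      0.2801     0.08441      0.6392
  Δ          -0.06433     0.06433     0.04289     0.04289
  eq            3.827      0.3444      0.1273      0.6821
  solve Keq expr → x = 0.02144; check Q = 5.4960e-06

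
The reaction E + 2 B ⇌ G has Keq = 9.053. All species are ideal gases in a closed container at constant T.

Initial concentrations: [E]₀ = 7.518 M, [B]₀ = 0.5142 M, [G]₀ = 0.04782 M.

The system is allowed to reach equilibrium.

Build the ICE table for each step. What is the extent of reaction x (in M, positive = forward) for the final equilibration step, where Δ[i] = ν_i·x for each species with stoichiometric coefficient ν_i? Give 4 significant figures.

Q₀ = 0.02406 vs Keq = 9.053 ⇒ Q<K, forward
Step 1:
                   E          B          G
  I            7.518     0.5142    0.04782
  C           -0.225    -0.4499      0.225
  E            7.293    0.06428     0.2728
  solve Keq expr → x = 0.225; check Q = 9.053

x = 0.225 M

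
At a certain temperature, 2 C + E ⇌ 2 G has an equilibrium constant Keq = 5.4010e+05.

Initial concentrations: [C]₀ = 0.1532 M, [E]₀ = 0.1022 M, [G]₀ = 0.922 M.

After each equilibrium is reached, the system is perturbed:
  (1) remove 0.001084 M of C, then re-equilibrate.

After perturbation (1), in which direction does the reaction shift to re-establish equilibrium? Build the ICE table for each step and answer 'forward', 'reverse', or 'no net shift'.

Direction: reverse

Q₀ = 354.4 vs Keq = 5.4010e+05 ⇒ Q<K, forward
Step 1:
                    C           E           G
  I            0.1532      0.1022       0.922
  C           -0.1448     -0.0724      0.1448
  E          0.008408      0.0298       1.067
  solve Keq expr → x = 0.0724; check Q = 5.4010e+05
Then remove 0.001084 M of C.
Step 2:
                    C           E           G
  I          0.007324      0.0298       1.067
  C          0.001006  5.0303e-04   -0.001006
  E           0.00833     0.03031       1.066
  solve Keq expr → x = -5.0303e-04; check Q = 5.4010e+05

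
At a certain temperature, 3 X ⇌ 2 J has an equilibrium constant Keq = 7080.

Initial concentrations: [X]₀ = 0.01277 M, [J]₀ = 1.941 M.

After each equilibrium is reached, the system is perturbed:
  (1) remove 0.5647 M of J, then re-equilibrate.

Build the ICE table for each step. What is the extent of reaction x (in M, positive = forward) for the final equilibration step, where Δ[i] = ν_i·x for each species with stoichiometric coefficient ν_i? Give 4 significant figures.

x = 0.005469 M

Q₀ = 1.8092e+06 vs Keq = 7080 ⇒ Q>K, reverse
Step 1:
                   X          J
  Initial    0.01277      1.941
  Change     0.06702   -0.04468
  Equil      0.07979      1.896
  solve Keq expr → x = -0.02234; check Q = 7080
Then remove 0.5647 M of J.
Step 2:
                   X          J
  Initial    0.07979      1.332
  Change    -0.01641    0.01094
  Equil      0.06338      1.343
  solve Keq expr → x = 0.005469; check Q = 7080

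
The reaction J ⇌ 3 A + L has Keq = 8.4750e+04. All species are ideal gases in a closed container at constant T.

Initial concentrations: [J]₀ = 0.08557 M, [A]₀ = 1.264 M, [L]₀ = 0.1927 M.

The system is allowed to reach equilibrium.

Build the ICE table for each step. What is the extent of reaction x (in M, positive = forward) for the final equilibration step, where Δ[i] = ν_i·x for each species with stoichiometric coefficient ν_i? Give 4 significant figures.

Q₀ = 4.548 vs Keq = 8.4750e+04 ⇒ Q<K, forward
Step 1:
                   J          A          L
  I          0.08557      1.264     0.1927
  C         -0.08556     0.2567    0.08556
  E       1.1546e-05      1.521     0.2783
  solve Keq expr → x = 0.08556; check Q = 8.4750e+04

x = 0.08556 M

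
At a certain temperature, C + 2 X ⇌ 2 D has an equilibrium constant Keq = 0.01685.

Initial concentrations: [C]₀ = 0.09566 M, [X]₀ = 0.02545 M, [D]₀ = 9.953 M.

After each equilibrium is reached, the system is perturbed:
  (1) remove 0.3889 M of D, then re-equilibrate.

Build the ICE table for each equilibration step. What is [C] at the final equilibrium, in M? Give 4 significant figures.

Q₀ = 1.5988e+06 vs Keq = 0.01685 ⇒ Q>K, reverse
Step 1:
                  C         X         D
  Initial   0.09566   0.02545     9.953
  Change      3.944     7.888    -7.888
  Equil        4.04     7.914     2.065
  solve Keq expr → x = -3.944; check Q = 0.01685
Then remove 0.3889 M of D.
Step 2:
                  C         X         D
  Initial      4.04     7.914     1.676
  Change    -0.1404   -0.2807    0.2807
  Equil       3.899     7.633     1.957
  solve Keq expr → x = 0.1404; check Q = 0.01685

[C]_eq = 3.899 M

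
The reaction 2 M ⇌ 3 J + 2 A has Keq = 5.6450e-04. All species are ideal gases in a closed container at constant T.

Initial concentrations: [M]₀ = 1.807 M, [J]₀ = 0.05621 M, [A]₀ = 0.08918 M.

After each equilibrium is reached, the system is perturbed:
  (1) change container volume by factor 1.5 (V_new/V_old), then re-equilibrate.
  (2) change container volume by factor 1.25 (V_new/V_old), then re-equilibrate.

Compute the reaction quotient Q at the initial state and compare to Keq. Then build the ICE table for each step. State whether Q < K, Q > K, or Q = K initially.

Q₀ = 4.3257e-07 vs Keq = 5.6450e-04 ⇒ Q<K, forward
Step 1:
                  M         J         A
  init        1.807   0.05621   0.08918
  Δ         -0.1579    0.2368    0.1579
  eq          1.649     0.293     0.247
  solve Keq expr → x = 0.07893; check Q = 5.6450e-04
Then change container volume by factor 1.5 (V_new/V_old).
Step 2:
                  M         J         A
  init        1.099    0.1953    0.1647
  Δ        -0.03674   0.05512   0.03674
  eq          1.063    0.2505    0.2014
  solve Keq expr → x = 0.01837; check Q = 5.6450e-04
Then change container volume by factor 1.25 (V_new/V_old).
Step 3:
                  M         J         A
  init       0.8501    0.2004    0.1612
  Δ        -0.01907   0.02861   0.01907
  eq         0.8311     0.229    0.1802
  solve Keq expr → x = 0.009535; check Q = 5.6450e-04

Q₀ = 4.3257e-07; Q < K (proceeds forward)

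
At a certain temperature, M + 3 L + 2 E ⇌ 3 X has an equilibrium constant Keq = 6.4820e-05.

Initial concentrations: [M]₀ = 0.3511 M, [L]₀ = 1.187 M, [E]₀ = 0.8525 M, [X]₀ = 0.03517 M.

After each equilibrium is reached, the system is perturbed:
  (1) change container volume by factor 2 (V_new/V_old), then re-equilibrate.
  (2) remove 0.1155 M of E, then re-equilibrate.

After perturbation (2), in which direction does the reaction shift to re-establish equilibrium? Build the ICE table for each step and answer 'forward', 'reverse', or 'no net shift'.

Q₀ = 1.0194e-04 vs Keq = 6.4820e-05 ⇒ Q>K, reverse
Step 1:
                    M           L           E           X
  I            0.3511       1.187      0.8525     0.03517
  C          0.001563    0.004688    0.003125   -0.004688
  E            0.3527       1.192      0.8556     0.03048
  solve Keq expr → x = -0.001563; check Q = 6.4820e-05
Then change container volume by factor 2 (V_new/V_old).
Step 2:
                    M           L           E           X
  I            0.1763      0.5958      0.4278     0.01524
  C          0.002477     0.00743    0.004953    -0.00743
  E            0.1788      0.6033      0.4328    0.007811
  solve Keq expr → x = -0.002477; check Q = 6.4820e-05
Then remove 0.1155 M of E.
Step 3:
                    M           L           E           X
  I            0.1788      0.6033      0.3173    0.007811
  C        4.7565e-04    0.001427  9.5130e-04   -0.001427
  E            0.1793      0.6047      0.3182    0.006384
  solve Keq expr → x = -4.7565e-04; check Q = 6.4820e-05

Direction: reverse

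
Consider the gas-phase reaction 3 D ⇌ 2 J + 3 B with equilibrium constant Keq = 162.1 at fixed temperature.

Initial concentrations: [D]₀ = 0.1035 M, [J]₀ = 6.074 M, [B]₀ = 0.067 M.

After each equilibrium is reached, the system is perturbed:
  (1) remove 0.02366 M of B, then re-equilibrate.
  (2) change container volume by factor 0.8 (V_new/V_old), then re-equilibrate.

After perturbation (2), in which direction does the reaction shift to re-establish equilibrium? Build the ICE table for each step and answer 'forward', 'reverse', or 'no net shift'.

Q₀ = 10.01 vs Keq = 162.1 ⇒ Q<K, forward
Step 1:
                  D         J         B
  Initial    0.1035     6.074     0.067
  Change   -0.03875   0.02583   0.03875
  Equil     0.06475       6.1    0.1058
  solve Keq expr → x = 0.01292; check Q = 162.1
Then remove 0.02366 M of B.
Step 2:
                  D         J         B
  Initial   0.06475       6.1   0.08209
  Change  -0.008963  0.005975  0.008963
  Equil     0.05579     6.106   0.09105
  solve Keq expr → x = 0.002988; check Q = 162.1
Then change container volume by factor 0.8 (V_new/V_old).
Step 3:
                  D         J         B
  Initial   0.06973     7.632    0.1138
  Change    0.00652 -0.004347  -0.00652
  Equil     0.07625     7.628    0.1073
  solve Keq expr → x = -0.002173; check Q = 162.1

Direction: reverse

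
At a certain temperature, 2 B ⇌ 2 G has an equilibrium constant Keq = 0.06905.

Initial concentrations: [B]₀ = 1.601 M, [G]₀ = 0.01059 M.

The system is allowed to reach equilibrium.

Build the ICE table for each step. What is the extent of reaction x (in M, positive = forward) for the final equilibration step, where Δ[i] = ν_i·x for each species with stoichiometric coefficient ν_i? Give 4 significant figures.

x = 0.1624 M

Q₀ = 4.3753e-05 vs Keq = 0.06905 ⇒ Q<K, forward
Step 1:
                   B          G
  I            1.601    0.01059
  C          -0.3248     0.3248
  E            1.276     0.3354
  solve Keq expr → x = 0.1624; check Q = 0.06905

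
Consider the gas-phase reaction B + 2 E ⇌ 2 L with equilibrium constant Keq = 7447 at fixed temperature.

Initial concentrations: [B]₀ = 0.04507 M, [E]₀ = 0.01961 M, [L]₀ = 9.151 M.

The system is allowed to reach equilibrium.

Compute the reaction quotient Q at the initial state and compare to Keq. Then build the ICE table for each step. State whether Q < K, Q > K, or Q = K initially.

Q₀ = 4.8316e+06; Q > K (proceeds reverse)

Q₀ = 4.8316e+06 vs Keq = 7447 ⇒ Q>K, reverse
Step 1:
                  B         E         L
  Initial   0.04507   0.01961     9.151
  Change     0.1181    0.2362   -0.2362
  Equil      0.1631    0.2558     8.915
  solve Keq expr → x = -0.1181; check Q = 7447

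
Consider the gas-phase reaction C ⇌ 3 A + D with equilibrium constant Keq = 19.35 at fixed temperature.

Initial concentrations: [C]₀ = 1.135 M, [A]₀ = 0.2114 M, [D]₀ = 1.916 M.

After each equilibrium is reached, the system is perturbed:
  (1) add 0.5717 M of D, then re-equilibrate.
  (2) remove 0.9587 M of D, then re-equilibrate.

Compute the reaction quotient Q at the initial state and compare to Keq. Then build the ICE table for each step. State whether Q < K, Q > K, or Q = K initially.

Q₀ = 0.01595 vs Keq = 19.35 ⇒ Q<K, forward
Step 1:
                   C          A          D
  Initial      1.135     0.2114      1.916
  Change      -0.502      1.506      0.502
  Equil        0.633      1.717      2.418
  solve Keq expr → x = 0.502; check Q = 19.35
Then add 0.5717 M of D.
Step 2:
                   C          A          D
  Initial      0.633      1.717       2.99
  Change     0.02924   -0.08771   -0.02924
  Equil       0.6622       1.63       2.96
  solve Keq expr → x = -0.02924; check Q = 19.35
Then remove 0.9587 M of D.
Step 3:
                   C          A          D
  Initial     0.6622       1.63      2.002
  Change    -0.05335       0.16    0.05335
  Equil       0.6089       1.79      2.055
  solve Keq expr → x = 0.05335; check Q = 19.35

Q₀ = 0.01595; Q < K (proceeds forward)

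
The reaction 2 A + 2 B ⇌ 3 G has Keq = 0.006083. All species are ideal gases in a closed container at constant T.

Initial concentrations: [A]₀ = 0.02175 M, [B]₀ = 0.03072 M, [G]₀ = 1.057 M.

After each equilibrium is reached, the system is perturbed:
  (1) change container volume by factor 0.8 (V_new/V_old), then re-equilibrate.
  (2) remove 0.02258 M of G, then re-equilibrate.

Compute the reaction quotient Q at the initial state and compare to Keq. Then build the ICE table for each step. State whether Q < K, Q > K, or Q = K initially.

Q₀ = 2.6452e+06 vs Keq = 0.006083 ⇒ Q>K, reverse
Step 1:
                    A           B           G
  init        0.02175     0.03072       1.057
  Δ            0.6346      0.6346     -0.9519
  eq           0.6564      0.6653      0.1051
  solve Keq expr → x = -0.3173; check Q = 0.006083
Then change container volume by factor 0.8 (V_new/V_old).
Step 2:
                    A           B           G
  init         0.8205      0.8317      0.1313
  Δ         -0.005869   -0.005869    0.008803
  eq           0.8146      0.8258      0.1401
  solve Keq expr → x = 0.002934; check Q = 0.006083
Then remove 0.02258 M of G.
Step 3:
                    A           B           G
  init         0.8146      0.8258      0.1176
  Δ          -0.01307    -0.01307     0.01961
  eq           0.8015      0.8127      0.1372
  solve Keq expr → x = 0.006536; check Q = 0.006083

Q₀ = 2.6452e+06; Q > K (proceeds reverse)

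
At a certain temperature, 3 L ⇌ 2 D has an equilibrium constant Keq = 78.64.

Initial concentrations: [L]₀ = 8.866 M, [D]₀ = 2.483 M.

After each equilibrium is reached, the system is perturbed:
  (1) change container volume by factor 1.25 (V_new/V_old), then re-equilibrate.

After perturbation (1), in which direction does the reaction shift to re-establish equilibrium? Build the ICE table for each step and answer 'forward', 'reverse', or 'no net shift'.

Direction: reverse

Q₀ = 0.008846 vs Keq = 78.64 ⇒ Q<K, forward
Step 1:
                    L           D
  Initial       8.866       2.483
  Change       -7.949         5.3
  Equil        0.9166       7.783
  solve Keq expr → x = 2.65; check Q = 78.64
Then change container volume by factor 1.25 (V_new/V_old).
Step 2:
                    L           D
  Initial      0.7333       6.226
  Change       0.0536    -0.03573
  Equil        0.7869        6.19
  solve Keq expr → x = -0.01787; check Q = 78.64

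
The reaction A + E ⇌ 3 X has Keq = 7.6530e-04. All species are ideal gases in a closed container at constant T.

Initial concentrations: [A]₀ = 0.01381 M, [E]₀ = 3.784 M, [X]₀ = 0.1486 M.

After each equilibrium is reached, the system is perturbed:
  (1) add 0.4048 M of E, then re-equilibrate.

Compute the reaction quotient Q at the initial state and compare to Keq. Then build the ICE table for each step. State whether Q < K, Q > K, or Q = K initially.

Q₀ = 0.06279; Q > K (proceeds reverse)

Q₀ = 0.06279 vs Keq = 7.6530e-04 ⇒ Q>K, reverse
Step 1:
                  A         E         X
  init      0.01381     3.784    0.1486
  Δ         0.03243   0.03243  -0.09729
  eq        0.04624     3.816   0.05131
  solve Keq expr → x = -0.03243; check Q = 7.6530e-04
Then add 0.4048 M of E.
Step 2:
                  A         E         X
  init      0.04624     4.221   0.05131
  Δ       -5.1751e-04 -5.1751e-04  0.001553
  eq        0.04572     4.221   0.05286
  solve Keq expr → x = 5.1751e-04; check Q = 7.6530e-04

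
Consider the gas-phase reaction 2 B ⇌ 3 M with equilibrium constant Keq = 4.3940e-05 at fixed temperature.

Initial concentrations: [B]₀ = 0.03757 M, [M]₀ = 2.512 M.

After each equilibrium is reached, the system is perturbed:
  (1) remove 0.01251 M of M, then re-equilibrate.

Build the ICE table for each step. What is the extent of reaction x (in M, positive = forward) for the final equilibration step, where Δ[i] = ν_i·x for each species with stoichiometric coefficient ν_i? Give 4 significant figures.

Q₀ = 1.1230e+04 vs Keq = 4.3940e-05 ⇒ Q>K, reverse
Step 1:
                  B         M
  Initial   0.03757     2.512
  Change      1.641    -2.462
  Equil       1.679   0.04985
  solve Keq expr → x = -0.8207; check Q = 4.3940e-05
Then remove 0.01251 M of M.
Step 2:
                  B         M
  Initial     1.679   0.03734
  Change  -0.008231   0.01235
  Equil       1.671   0.04969
  solve Keq expr → x = 0.004116; check Q = 4.3940e-05

x = 0.004116 M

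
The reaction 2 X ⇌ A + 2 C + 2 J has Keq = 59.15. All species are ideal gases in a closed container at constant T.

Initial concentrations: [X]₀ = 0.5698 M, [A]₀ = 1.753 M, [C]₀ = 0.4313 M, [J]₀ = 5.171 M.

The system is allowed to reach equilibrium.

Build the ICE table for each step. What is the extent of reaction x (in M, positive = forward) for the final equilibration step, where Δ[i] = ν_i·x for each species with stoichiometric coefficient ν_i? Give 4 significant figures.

x = 0.0454 M

Q₀ = 26.86 vs Keq = 59.15 ⇒ Q<K, forward
Step 1:
                   X          A          C          J
  init        0.5698      1.753     0.4313      5.171
  Δ         -0.09079     0.0454    0.09079    0.09079
  eq           0.479      1.798     0.5221      5.262
  solve Keq expr → x = 0.0454; check Q = 59.15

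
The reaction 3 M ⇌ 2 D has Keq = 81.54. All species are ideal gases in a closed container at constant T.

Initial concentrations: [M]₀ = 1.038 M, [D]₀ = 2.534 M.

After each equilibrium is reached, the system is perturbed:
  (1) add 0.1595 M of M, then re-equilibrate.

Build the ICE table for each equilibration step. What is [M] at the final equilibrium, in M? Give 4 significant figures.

[M]_eq = 0.4809 M

Q₀ = 5.741 vs Keq = 81.54 ⇒ Q<K, forward
Step 1:
                  M         D
  I           1.038     2.534
  C         -0.5677    0.3785
  E          0.4703     2.912
  solve Keq expr → x = 0.1892; check Q = 81.54
Then add 0.1595 M of M.
Step 2:
                  M         D
  I          0.6298     2.912
  C         -0.1489   0.09925
  E          0.4809     3.012
  solve Keq expr → x = 0.04963; check Q = 81.54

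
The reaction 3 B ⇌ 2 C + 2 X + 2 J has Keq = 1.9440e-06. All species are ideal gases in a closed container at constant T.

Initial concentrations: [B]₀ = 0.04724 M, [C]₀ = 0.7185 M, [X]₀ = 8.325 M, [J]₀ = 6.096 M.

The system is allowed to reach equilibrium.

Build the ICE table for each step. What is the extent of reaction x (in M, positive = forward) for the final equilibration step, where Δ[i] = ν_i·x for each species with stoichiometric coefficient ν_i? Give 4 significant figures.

x = -0.3592 M

Q₀ = 1.2612e+07 vs Keq = 1.9440e-06 ⇒ Q>K, reverse
Step 1:
                  B         C         X         J
  I         0.04724    0.7185     8.325     6.096
  C           1.078   -0.7185   -0.7185   -0.7185
  E           1.125 4.0669e-05     7.607     5.378
  solve Keq expr → x = -0.3592; check Q = 1.9440e-06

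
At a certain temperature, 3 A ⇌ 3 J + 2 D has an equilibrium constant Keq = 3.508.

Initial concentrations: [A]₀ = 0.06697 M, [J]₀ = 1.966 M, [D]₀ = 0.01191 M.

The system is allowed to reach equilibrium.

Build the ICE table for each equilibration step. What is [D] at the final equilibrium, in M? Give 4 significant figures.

Q₀ = 3.589 vs Keq = 3.508 ⇒ Q>K, reverse
Step 1:
                   A          J          D
  Initial    0.06697      1.966    0.01191
  Change  1.4328e-04 -1.4328e-04 -9.5518e-05
  Equil      0.06711      1.966    0.01181
  solve Keq expr → x = -4.7759e-05; check Q = 3.508

[D]_eq = 0.01181 M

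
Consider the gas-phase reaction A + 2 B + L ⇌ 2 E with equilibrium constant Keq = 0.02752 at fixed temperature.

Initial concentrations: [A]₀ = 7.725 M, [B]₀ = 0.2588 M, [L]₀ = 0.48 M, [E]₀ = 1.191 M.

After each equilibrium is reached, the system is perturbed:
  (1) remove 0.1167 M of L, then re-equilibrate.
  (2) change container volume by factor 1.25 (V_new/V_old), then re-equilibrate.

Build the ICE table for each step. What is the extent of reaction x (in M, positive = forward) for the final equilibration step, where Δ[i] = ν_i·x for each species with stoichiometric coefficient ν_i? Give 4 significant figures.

Q₀ = 5.712 vs Keq = 0.02752 ⇒ Q>K, reverse
Step 1:
                  A         B         L         E
  I           7.725    0.2588      0.48     1.191
  C          0.3752    0.7504    0.3752   -0.7504
  E             8.1     1.009    0.8552    0.4406
  solve Keq expr → x = -0.3752; check Q = 0.02752
Then remove 0.1167 M of L.
Step 2:
                  A         B         L         E
  I             8.1     1.009    0.7385    0.4406
  C        0.009992   0.01998  0.009992  -0.01998
  E            8.11     1.029    0.7485    0.4206
  solve Keq expr → x = -0.009992; check Q = 0.02752
Then change container volume by factor 1.25 (V_new/V_old).
Step 3:
                  A         B         L         E
  I           6.488    0.8233    0.5988    0.3365
  C         0.02312   0.04623   0.02312  -0.04623
  E           6.511    0.8696    0.6219    0.2903
  solve Keq expr → x = -0.02312; check Q = 0.02752

x = -0.02312 M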